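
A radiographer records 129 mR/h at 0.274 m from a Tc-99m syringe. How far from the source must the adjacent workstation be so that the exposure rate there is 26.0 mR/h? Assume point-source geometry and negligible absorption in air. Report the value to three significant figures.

0.610 m

Applying the 1/r² law, d₂ = d₁·√(I₁/I₂).
I₁/I₂ = 129/26.0 = 4.962, so d₂ = 0.274 × √4.962 = 0.6103 m.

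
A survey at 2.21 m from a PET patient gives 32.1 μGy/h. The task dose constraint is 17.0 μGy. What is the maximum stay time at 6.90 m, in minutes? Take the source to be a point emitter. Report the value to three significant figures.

310 min

Using I₁d₁² = I₂d₂², rate at 6.90 m:
(2.21/6.90)² = 0.1026, so 32.1 × 0.1026 = 3.293 μGy/h.
Stay time = 17.0 μGy ÷ 3.293 μGy/h = 5.162 h = 309.7 min.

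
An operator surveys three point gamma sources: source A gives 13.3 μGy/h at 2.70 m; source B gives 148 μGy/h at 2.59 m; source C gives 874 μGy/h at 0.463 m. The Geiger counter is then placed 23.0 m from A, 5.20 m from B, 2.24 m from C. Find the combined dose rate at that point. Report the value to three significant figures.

74.2 μGy/h

Each source contributes Iᵢ·(dᵢ/rᵢ)²; contributions add.
A: 13.3 × (2.70/23.0)² = 0.1833 μGy/h
B: 148 × (2.59/5.20)² = 36.72 μGy/h
C: 874 × (0.463/2.24)² = 37.34 μGy/h
Total = 0.1833 + 36.72 + 37.34 = 74.24 μGy/h.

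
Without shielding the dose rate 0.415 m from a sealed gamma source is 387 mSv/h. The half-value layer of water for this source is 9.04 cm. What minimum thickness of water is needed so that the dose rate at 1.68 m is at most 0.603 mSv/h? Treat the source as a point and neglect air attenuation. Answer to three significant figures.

At 1.68 m, distance alone gives (0.415/1.68)² = 0.06102, so 387 × 0.06102 = 23.61 mSv/h.
Further attenuation needed: 23.61/0.603 = 39.15.
n = log₂(39.15) = 5.291 half-value layers.
Thickness = 5.291 × 9.04 cm = 47.83 cm.

47.8 cm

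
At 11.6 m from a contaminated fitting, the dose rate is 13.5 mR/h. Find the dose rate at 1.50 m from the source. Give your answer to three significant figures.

By the inverse-square law, the rate at 1.50 m is
(11.6/1.50)² = 59.80, so 13.5 × 59.80 = 807.3 mR/h.

807 mR/h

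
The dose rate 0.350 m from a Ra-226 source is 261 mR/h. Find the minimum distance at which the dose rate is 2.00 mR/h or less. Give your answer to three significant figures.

Since intensity falls as 1/r², d₂ = d₁·√(I₁/I₂).
I₁/I₂ = 261/2.00 = 130.5, so d₂ = 0.350 × √130.5 = 3.998 m.

4.00 m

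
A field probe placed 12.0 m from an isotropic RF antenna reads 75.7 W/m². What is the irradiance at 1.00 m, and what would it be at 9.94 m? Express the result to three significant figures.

10900 W/m²; 110 W/m²

By the inverse-square law,
At 1.00 m: (12.0/1.00)² = 144.0, so 75.7 × 144.0 = 10900 W/m²
At 9.94 m: (1.00/9.94)² = 0.01012, so 10900 × 0.01012 = 110.3 W/m².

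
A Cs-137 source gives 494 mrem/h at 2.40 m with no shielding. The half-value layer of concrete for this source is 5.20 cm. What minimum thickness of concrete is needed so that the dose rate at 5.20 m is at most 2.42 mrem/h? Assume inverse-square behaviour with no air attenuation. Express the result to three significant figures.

28.3 cm

At 5.20 m, distance alone gives (2.40/5.20)² = 0.2130, so 494 × 0.2130 = 105.2 mrem/h.
Further attenuation needed: 105.2/2.42 = 43.47.
n = log₂(43.47) = 5.442 half-value layers.
Thickness = 5.442 × 5.20 cm = 28.30 cm.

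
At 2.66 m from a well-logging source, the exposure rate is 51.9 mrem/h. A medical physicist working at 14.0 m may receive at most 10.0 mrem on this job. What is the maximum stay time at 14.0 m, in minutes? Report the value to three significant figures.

320 min

Using I₁d₁² = I₂d₂², rate at 14.0 m:
51.9 × (2.66/14.0)² = 51.9 × 0.03610 = 1.874 mrem/h.
Stay time = 10.0 mrem ÷ 1.874 mrem/h = 5.336 h = 320.2 min.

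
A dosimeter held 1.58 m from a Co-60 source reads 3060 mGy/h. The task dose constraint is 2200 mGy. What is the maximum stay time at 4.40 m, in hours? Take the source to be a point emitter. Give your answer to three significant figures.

5.58 h

Since intensity falls as 1/r², rate at 4.40 m:
(1.58/4.40)² = 0.1289, so 3060 × 0.1289 = 394.4 mGy/h.
Stay time = 2200 mGy ÷ 394.4 mGy/h = 5.578 h.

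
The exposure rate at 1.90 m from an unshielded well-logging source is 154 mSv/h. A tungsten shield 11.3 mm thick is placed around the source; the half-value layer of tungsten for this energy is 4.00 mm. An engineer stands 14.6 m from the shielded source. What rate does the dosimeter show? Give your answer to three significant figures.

0.368 mSv/h

Distance alone: 154 × (1.90/14.6)² = 154 × 0.01694 = 2.609 mSv/h.
Shield: 11.3/4.00 = 2.825 half-value layers → attenuation 2^(−2.825) = 0.1411.
Combined: 2.609 × 0.1411 = 0.3681 mSv/h.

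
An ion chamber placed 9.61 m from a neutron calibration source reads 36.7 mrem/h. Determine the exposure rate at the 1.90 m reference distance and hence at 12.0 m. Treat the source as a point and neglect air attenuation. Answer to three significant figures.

Intensity scales as (d₁/d₂)², so
At 1.90 m: (9.61/1.90)² = 25.58, so 36.7 × 25.58 = 938.8 mrem/h
At 12.0 m: 938.8 × (1.90/12.0)² = 938.8 × 0.02507 = 23.54 mrem/h.

939 mrem/h; 23.5 mrem/h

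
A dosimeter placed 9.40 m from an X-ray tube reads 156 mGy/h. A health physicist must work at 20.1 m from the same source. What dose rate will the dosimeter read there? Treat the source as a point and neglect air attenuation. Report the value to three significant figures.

34.1 mGy/h

Applying the 1/r² law, scaling from 9.40 m to 20.1 m:
(9.40/20.1)² = 0.2187, so 156 × 0.2187 = 34.12 mGy/h.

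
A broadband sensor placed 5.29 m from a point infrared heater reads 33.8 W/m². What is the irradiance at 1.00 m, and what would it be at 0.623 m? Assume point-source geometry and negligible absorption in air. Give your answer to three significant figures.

946 W/m²; 2440 W/m²

Intensity scales as (d₁/d₂)², so
At 1.00 m: 33.8 × (5.29/1.00)² = 33.8 × 27.98 = 945.7 W/m²
At 0.623 m: 945.7 × (1.00/0.623)² = 945.7 × 2.576 = 2436 W/m².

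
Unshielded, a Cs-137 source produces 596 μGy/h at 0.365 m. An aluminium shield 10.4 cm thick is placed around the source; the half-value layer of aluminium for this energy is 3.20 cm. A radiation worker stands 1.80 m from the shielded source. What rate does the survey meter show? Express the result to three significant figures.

2.58 μGy/h

Distance alone: (0.365/1.80)² = 0.04112, so 596 × 0.04112 = 24.51 μGy/h.
Shield: 10.4/3.20 = 3.250 half-value layers → attenuation 2^(−3.250) = 0.1051.
Combined: 24.51 × 0.1051 = 2.576 μGy/h.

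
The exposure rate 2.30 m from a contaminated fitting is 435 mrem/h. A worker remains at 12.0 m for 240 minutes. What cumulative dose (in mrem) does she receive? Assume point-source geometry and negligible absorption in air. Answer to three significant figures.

Using I₁d₁² = I₂d₂², rate at 12.0 m:
435 × (2.30/12.0)² = 435 × 0.03674 = 15.98 mrem/h.
Dose = rate × time = 15.98 mrem/h × 4.000 h = 63.92 mrem.

63.9 mrem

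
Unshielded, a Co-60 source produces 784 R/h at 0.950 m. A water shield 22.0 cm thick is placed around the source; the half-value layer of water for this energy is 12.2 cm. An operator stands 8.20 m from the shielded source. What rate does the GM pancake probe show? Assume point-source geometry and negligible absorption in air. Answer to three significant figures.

Distance alone: 784 × (0.950/8.20)² = 784 × 0.01342 = 10.52 R/h.
Shield: 22.0/12.2 = 1.803 half-value layers → attenuation 2^(−1.803) = 0.2866.
Combined: 10.52 × 0.2866 = 3.015 R/h.

3.02 R/h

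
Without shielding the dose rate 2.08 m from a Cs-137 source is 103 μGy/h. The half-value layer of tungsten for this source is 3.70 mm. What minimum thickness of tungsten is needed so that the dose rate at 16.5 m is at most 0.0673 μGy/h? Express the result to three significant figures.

17.0 mm

At 16.5 m, distance alone gives 103 × (2.08/16.5)² = 103 × 0.01589 = 1.637 μGy/h.
Further attenuation needed: 1.637/0.0673 = 24.32.
n = log₂(24.32) = 4.604 half-value layers.
Thickness = 4.604 × 3.70 mm = 17.03 mm.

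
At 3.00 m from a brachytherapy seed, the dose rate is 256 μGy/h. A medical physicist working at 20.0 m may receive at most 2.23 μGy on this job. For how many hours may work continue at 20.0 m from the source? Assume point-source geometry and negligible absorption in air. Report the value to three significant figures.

By the inverse-square law, rate at 20.0 m:
(3.00/20.0)² = 0.02250, so 256 × 0.02250 = 5.760 μGy/h.
Stay time = 2.23 μGy ÷ 5.760 μGy/h = 0.3872 h.

0.387 h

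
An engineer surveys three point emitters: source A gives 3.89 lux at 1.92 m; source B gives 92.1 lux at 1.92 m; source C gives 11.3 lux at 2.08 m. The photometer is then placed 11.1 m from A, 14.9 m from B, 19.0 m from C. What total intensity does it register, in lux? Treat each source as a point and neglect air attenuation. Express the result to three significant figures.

1.78 lux

Each source contributes Iᵢ·(dᵢ/rᵢ)²; contributions add.
A: 3.89 × (1.92/11.1)² = 0.1164 lux
B: 92.1 × (1.92/14.9)² = 1.529 lux
C: 11.3 × (2.08/19.0)² = 0.1354 lux
Total = 0.1164 + 1.529 + 0.1354 = 1.781 lux.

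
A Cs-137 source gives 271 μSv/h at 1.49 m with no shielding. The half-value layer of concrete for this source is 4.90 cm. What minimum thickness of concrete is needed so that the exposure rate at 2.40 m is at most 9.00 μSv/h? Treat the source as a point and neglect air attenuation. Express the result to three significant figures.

17.3 cm

At 2.40 m, distance alone gives (1.49/2.40)² = 0.3854, so 271 × 0.3854 = 104.4 μSv/h.
Further attenuation needed: 104.4/9.00 = 11.60.
n = log₂(11.60) = 3.536 half-value layers.
Thickness = 3.536 × 4.90 cm = 17.33 cm.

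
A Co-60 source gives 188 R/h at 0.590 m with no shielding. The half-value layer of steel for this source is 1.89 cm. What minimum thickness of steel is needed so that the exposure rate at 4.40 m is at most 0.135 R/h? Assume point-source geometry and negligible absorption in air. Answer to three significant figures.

8.78 cm

At 4.40 m, distance alone gives 188 × (0.590/4.40)² = 188 × 0.01798 = 3.380 R/h.
Further attenuation needed: 3.380/0.135 = 25.04.
n = log₂(25.04) = 4.646 half-value layers.
Thickness = 4.646 × 1.89 cm = 8.781 cm.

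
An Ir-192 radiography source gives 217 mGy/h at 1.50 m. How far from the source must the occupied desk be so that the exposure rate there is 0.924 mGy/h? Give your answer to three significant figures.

23.0 m

Intensity scales as (d₁/d₂)², so d₂ = d₁·√(I₁/I₂).
I₁/I₂ = 217/0.924 = 234.8, so d₂ = 1.50 × √234.8 = 22.98 m.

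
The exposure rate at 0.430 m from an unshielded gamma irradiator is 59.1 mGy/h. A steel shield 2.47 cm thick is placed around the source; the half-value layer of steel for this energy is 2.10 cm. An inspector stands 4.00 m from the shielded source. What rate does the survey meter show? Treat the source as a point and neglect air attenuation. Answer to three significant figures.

0.302 mGy/h

Distance alone: 59.1 × (0.430/4.00)² = 59.1 × 0.01156 = 0.6832 mGy/h.
Shield: 2.47/2.10 = 1.176 half-value layers → attenuation 2^(−1.176) = 0.4426.
Combined: 0.6832 × 0.4426 = 0.3024 mGy/h.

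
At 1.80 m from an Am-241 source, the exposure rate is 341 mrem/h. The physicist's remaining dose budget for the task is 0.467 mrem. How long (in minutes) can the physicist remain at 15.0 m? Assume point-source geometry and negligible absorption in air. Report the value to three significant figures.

By the inverse-square law, rate at 15.0 m:
341 × (1.80/15.0)² = 341 × 0.01440 = 4.910 mrem/h.
Stay time = 0.467 mrem ÷ 4.910 mrem/h = 0.09511 h = 5.707 min.

5.71 min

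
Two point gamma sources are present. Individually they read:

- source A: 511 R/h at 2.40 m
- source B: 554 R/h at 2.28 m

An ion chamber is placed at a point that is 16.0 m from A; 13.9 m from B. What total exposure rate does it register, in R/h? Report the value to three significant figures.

Each source contributes Iᵢ·(dᵢ/rᵢ)²; contributions add.
A: 511 × (2.40/16.0)² = 11.50 R/h
B: 554 × (2.28/13.9)² = 14.91 R/h
Total = 11.50 + 14.91 = 26.41 R/h.

26.4 R/h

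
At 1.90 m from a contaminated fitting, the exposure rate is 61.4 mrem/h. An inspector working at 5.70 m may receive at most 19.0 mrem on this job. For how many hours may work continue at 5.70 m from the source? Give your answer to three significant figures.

2.79 h

Since intensity falls as 1/r², rate at 5.70 m:
(1.90/5.70)² = 0.1111, so 61.4 × 0.1111 = 6.822 mrem/h.
Stay time = 19.0 mrem ÷ 6.822 mrem/h = 2.785 h.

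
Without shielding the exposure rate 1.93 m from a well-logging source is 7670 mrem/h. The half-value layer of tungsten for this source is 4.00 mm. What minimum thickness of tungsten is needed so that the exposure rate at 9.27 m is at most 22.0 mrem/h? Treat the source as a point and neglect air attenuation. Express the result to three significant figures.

At 9.27 m, distance alone gives 7670 × (1.93/9.27)² = 7670 × 0.04335 = 332.5 mrem/h.
Further attenuation needed: 332.5/22.0 = 15.11.
n = log₂(15.11) = 3.917 half-value layers.
Thickness = 3.917 × 4.00 mm = 15.67 mm.

15.7 mm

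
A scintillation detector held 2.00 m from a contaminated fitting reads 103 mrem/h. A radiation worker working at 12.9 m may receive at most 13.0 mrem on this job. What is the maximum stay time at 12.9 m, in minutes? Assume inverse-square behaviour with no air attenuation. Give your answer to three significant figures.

315 min

By the inverse-square law, rate at 12.9 m:
(2.00/12.9)² = 0.02404, so 103 × 0.02404 = 2.476 mrem/h.
Stay time = 13.0 mrem ÷ 2.476 mrem/h = 5.250 h = 315.0 min.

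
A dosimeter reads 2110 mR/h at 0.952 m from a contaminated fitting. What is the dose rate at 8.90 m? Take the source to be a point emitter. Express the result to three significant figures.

24.1 mR/h

Using I₁d₁² = I₂d₂², the rate at 8.90 m is
2110 × (0.952/8.90)² = 2110 × 0.01144 = 24.14 mR/h.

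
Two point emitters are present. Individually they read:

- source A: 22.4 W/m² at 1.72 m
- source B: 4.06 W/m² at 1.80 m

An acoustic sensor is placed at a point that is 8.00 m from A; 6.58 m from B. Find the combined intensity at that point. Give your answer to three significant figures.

By superposition, sum each source's inverse-square contribution:
A: 22.4 × (1.72/8.00)² = 1.035 W/m²
B: 4.06 × (1.80/6.58)² = 0.3038 W/m²
Total = 1.035 + 0.3038 = 1.339 W/m².

1.34 W/m²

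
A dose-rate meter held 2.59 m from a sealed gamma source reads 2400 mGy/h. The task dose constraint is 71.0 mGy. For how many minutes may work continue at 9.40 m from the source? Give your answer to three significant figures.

By the inverse-square law, rate at 9.40 m:
2400 × (2.59/9.40)² = 2400 × 0.07592 = 182.2 mGy/h.
Stay time = 71.0 mGy ÷ 182.2 mGy/h = 0.3897 h = 23.38 min.

23.4 min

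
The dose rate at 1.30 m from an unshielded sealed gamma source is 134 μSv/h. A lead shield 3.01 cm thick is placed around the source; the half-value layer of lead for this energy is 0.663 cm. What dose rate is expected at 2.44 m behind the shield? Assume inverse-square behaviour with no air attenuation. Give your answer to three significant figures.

1.64 μSv/h

Distance alone: 134 × (1.30/2.44)² = 134 × 0.2839 = 38.04 μSv/h.
Shield: 3.01/0.663 = 4.540 half-value layers → attenuation 2^(−4.540) = 0.04299.
Combined: 38.04 × 0.04299 = 1.635 μSv/h.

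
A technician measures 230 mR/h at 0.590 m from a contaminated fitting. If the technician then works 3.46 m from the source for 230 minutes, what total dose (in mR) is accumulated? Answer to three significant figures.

25.6 mR

Using I₁d₁² = I₂d₂², rate at 3.46 m:
(0.590/3.46)² = 0.02908, so 230 × 0.02908 = 6.688 mR/h.
Dose = rate × time = 6.688 mR/h × 3.833 h = 25.64 mR.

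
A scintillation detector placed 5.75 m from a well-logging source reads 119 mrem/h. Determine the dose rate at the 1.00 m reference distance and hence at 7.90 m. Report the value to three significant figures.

Since intensity falls as 1/r²,
At 1.00 m: 119 × (5.75/1.00)² = 119 × 33.06 = 3934 mrem/h
At 7.90 m: 3934 × (1.00/7.90)² = 3934 × 0.01602 = 63.02 mrem/h.

3930 mrem/h; 63.0 mrem/h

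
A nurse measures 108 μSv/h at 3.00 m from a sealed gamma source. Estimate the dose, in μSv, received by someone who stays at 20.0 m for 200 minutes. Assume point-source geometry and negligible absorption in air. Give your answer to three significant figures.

8.10 μSv

Applying the 1/r² law, rate at 20.0 m:
108 × (3.00/20.0)² = 108 × 0.02250 = 2.430 μSv/h.
Dose = rate × time = 2.430 μSv/h × 3.333 h = 8.099 μSv.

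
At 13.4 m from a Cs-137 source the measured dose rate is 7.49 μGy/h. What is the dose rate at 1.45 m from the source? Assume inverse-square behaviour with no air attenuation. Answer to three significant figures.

Since intensity falls as 1/r², scaling from 13.4 m to 1.45 m:
(13.4/1.45)² = 85.40, so 7.49 × 85.40 = 639.6 μGy/h.

640 μGy/h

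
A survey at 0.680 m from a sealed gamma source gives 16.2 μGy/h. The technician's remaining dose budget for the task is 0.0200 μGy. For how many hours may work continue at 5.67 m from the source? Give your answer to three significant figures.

Since intensity falls as 1/r², rate at 5.67 m:
(0.680/5.67)² = 0.01438, so 16.2 × 0.01438 = 0.2330 μGy/h.
Stay time = 0.0200 μGy ÷ 0.2330 μGy/h = 0.08584 h.

0.0858 h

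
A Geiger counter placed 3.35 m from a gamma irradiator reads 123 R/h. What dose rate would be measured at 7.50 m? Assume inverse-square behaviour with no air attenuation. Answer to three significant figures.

24.5 R/h

By the inverse-square law, scaling from 3.35 m to 7.50 m:
(3.35/7.50)² = 0.1995, so 123 × 0.1995 = 24.54 R/h.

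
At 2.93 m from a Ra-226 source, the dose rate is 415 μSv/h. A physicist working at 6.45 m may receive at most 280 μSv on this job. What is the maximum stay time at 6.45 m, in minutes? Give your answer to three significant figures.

Since intensity falls as 1/r², rate at 6.45 m:
(2.93/6.45)² = 0.2064, so 415 × 0.2064 = 85.66 μSv/h.
Stay time = 280 μSv ÷ 85.66 μSv/h = 3.269 h = 196.1 min.

196 min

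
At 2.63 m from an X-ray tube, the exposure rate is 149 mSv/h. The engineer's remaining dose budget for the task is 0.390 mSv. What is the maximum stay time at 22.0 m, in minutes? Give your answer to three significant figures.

Using I₁d₁² = I₂d₂², rate at 22.0 m:
(2.63/22.0)² = 0.01429, so 149 × 0.01429 = 2.129 mSv/h.
Stay time = 0.390 mSv ÷ 2.129 mSv/h = 0.1832 h = 10.99 min.

11.0 min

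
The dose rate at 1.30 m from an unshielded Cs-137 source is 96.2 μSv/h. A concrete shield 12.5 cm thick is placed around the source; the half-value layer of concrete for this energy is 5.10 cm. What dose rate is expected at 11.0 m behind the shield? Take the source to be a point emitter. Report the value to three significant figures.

0.246 μSv/h

Distance alone: 96.2 × (1.30/11.0)² = 96.2 × 0.01397 = 1.344 μSv/h.
Shield: 12.5/5.10 = 2.451 half-value layers → attenuation 2^(−2.451) = 0.1829.
Combined: 1.344 × 0.1829 = 0.2458 μSv/h.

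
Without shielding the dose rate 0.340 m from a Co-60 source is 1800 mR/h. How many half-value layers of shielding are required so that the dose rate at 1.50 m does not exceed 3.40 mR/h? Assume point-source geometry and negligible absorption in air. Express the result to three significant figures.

4.77 half-value layers

At 1.50 m, distance alone gives (0.340/1.50)² = 0.05138, so 1800 × 0.05138 = 92.48 mR/h.
Further attenuation needed: 92.48/3.40 = 27.20.
n = log₂(27.20) = 4.766 half-value layers.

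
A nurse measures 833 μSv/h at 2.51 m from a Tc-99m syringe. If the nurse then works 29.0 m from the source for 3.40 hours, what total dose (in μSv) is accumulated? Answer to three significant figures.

By the inverse-square law, rate at 29.0 m:
833 × (2.51/29.0)² = 833 × 0.007491 = 6.240 μSv/h.
Dose = rate × time = 6.240 μSv/h × 3.400 h = 21.22 μSv.

21.2 μSv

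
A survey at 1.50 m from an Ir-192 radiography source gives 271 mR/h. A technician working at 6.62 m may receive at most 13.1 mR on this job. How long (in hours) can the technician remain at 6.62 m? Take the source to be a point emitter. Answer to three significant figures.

0.942 h

Using I₁d₁² = I₂d₂², rate at 6.62 m:
271 × (1.50/6.62)² = 271 × 0.05134 = 13.91 mR/h.
Stay time = 13.1 mR ÷ 13.91 mR/h = 0.9418 h.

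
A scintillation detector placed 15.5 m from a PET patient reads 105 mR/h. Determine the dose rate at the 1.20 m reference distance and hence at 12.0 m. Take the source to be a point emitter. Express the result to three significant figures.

Since intensity falls as 1/r²,
At 1.20 m: (15.5/1.20)² = 166.8, so 105 × 166.8 = 17510 mR/h
At 12.0 m: (1.20/12.0)² = 0.01000, so 17510 × 0.01000 = 175.1 mR/h.

17500 mR/h; 175 mR/h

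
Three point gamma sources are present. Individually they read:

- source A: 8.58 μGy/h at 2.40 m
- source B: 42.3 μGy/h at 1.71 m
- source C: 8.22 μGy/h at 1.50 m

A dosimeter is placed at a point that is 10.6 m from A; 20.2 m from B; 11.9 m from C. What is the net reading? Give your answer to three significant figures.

Each source contributes Iᵢ·(dᵢ/rᵢ)²; contributions add.
A: 8.58 × (2.40/10.6)² = 0.4398 μGy/h
B: 42.3 × (1.71/20.2)² = 0.3031 μGy/h
C: 8.22 × (1.50/11.9)² = 0.1306 μGy/h
Total = 0.4398 + 0.3031 + 0.1306 = 0.8735 μGy/h.

0.874 μGy/h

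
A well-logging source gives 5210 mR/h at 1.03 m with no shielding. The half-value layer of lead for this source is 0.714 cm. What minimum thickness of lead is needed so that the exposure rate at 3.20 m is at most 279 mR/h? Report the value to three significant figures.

0.680 cm

At 3.20 m, distance alone gives (1.03/3.20)² = 0.1036, so 5210 × 0.1036 = 539.8 mR/h.
Further attenuation needed: 539.8/279 = 1.935.
n = log₂(1.935) = 0.9523 half-value layers.
Thickness = 0.9523 × 0.714 cm = 0.6799 cm.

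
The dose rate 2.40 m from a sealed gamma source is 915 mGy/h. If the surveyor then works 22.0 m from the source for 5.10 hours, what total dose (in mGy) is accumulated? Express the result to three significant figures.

55.5 mGy

Applying the 1/r² law, rate at 22.0 m:
(2.40/22.0)² = 0.01190, so 915 × 0.01190 = 10.89 mGy/h.
Dose = rate × time = 10.89 mGy/h × 5.100 h = 55.54 mGy.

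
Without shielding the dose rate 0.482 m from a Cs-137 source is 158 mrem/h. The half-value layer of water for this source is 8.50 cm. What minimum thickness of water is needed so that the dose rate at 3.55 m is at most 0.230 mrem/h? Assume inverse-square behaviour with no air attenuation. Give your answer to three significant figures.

31.1 cm

At 3.55 m, distance alone gives (0.482/3.55)² = 0.01843, so 158 × 0.01843 = 2.912 mrem/h.
Further attenuation needed: 2.912/0.230 = 12.66.
n = log₂(12.66) = 3.662 half-value layers.
Thickness = 3.662 × 8.50 cm = 31.13 cm.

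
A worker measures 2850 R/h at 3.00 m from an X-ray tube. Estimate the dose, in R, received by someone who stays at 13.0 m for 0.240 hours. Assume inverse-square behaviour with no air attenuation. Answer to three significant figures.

36.4 R

Intensity scales as (d₁/d₂)², so rate at 13.0 m:
(3.00/13.0)² = 0.05325, so 2850 × 0.05325 = 151.8 R/h.
Dose = rate × time = 151.8 R/h × 0.2400 h = 36.43 R.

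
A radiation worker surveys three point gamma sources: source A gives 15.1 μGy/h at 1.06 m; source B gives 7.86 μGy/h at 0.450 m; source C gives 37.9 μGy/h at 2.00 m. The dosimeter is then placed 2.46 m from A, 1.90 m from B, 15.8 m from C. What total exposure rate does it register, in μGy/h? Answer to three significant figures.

3.85 μGy/h

Each source contributes Iᵢ·(dᵢ/rᵢ)²; contributions add.
A: 15.1 × (1.06/2.46)² = 2.804 μGy/h
B: 7.86 × (0.450/1.90)² = 0.4409 μGy/h
C: 37.9 × (2.00/15.8)² = 0.6073 μGy/h
Total = 2.804 + 0.4409 + 0.6073 = 3.852 μGy/h.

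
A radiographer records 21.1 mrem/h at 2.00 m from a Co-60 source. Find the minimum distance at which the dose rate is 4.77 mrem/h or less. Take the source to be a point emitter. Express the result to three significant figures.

4.21 m

Since intensity falls as 1/r², d₂ = d₁·√(I₁/I₂).
I₁/I₂ = 21.1/4.77 = 4.423, so d₂ = 2.00 × √4.423 = 4.206 m.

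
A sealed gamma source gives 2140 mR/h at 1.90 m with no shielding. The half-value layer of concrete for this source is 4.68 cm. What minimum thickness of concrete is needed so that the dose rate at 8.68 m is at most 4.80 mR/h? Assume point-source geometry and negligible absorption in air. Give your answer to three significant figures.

At 8.68 m, distance alone gives (1.90/8.68)² = 0.04791, so 2140 × 0.04791 = 102.5 mR/h.
Further attenuation needed: 102.5/4.80 = 21.35.
n = log₂(21.35) = 4.416 half-value layers.
Thickness = 4.416 × 4.68 cm = 20.67 cm.

20.7 cm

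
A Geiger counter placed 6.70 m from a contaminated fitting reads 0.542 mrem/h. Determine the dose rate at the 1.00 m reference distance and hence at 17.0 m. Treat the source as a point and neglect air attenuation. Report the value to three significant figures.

By the inverse-square law,
At 1.00 m: 0.542 × (6.70/1.00)² = 0.542 × 44.89 = 24.33 mrem/h
At 17.0 m: (1.00/17.0)² = 0.003460, so 24.33 × 0.003460 = 0.08418 mrem/h.

24.3 mrem/h; 0.0842 mrem/h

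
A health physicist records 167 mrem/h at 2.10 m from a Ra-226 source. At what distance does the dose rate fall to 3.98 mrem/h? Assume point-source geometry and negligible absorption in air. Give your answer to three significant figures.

13.6 m

Since intensity falls as 1/r², d₂ = d₁·√(I₁/I₂).
I₁/I₂ = 167/3.98 = 41.96, so d₂ = 2.10 × √41.96 = 13.60 m.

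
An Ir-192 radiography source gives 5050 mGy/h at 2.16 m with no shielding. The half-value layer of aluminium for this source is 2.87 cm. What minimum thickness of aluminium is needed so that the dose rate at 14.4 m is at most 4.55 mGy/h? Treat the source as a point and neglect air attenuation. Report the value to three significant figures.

At 14.4 m, distance alone gives 5050 × (2.16/14.4)² = 5050 × 0.02250 = 113.6 mGy/h.
Further attenuation needed: 113.6/4.55 = 24.97.
n = log₂(24.97) = 4.642 half-value layers.
Thickness = 4.642 × 2.87 cm = 13.32 cm.

13.3 cm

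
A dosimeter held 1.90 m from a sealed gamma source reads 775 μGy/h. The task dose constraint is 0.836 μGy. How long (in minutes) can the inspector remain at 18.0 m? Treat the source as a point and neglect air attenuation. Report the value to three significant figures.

Intensity scales as (d₁/d₂)², so rate at 18.0 m:
775 × (1.90/18.0)² = 775 × 0.01114 = 8.633 μGy/h.
Stay time = 0.836 μGy ÷ 8.633 μGy/h = 0.09684 h = 5.810 min.

5.81 min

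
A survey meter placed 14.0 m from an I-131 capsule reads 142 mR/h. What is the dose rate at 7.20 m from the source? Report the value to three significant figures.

Since intensity falls as 1/r², scaling from 14.0 m to 7.20 m:
142 × (14.0/7.20)² = 142 × 3.781 = 536.9 mR/h.

537 mR/h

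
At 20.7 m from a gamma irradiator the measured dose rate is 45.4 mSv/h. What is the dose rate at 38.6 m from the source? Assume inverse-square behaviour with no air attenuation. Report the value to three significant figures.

Applying the 1/r² law, scaling from 20.7 m to 38.6 m:
45.4 × (20.7/38.6)² = 45.4 × 0.2876 = 13.06 mSv/h.

13.1 mSv/h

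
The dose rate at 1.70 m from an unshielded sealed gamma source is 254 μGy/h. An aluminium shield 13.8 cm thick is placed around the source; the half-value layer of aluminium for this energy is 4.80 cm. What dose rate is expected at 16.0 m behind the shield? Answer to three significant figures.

Distance alone: 254 × (1.70/16.0)² = 254 × 0.01129 = 2.868 μGy/h.
Shield: 13.8/4.80 = 2.875 half-value layers → attenuation 2^(−2.875) = 0.1363.
Combined: 2.868 × 0.1363 = 0.3909 μGy/h.

0.391 μGy/h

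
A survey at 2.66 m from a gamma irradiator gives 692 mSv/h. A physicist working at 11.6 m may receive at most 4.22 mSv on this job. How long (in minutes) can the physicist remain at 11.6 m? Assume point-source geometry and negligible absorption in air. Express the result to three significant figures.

6.96 min

Applying the 1/r² law, rate at 11.6 m:
692 × (2.66/11.6)² = 692 × 0.05258 = 36.39 mSv/h.
Stay time = 4.22 mSv ÷ 36.39 mSv/h = 0.1160 h = 6.960 min.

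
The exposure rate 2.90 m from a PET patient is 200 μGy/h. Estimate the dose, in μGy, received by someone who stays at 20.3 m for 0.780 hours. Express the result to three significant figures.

Applying the 1/r² law, rate at 20.3 m:
200 × (2.90/20.3)² = 200 × 0.02041 = 4.082 μGy/h.
Dose = rate × time = 4.082 μGy/h × 0.7800 h = 3.184 μGy.

3.18 μGy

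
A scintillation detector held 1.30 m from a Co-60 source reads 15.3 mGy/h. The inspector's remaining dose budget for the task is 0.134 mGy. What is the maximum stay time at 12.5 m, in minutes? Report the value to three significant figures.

48.6 min

Since intensity falls as 1/r², rate at 12.5 m:
15.3 × (1.30/12.5)² = 15.3 × 0.01082 = 0.1655 mGy/h.
Stay time = 0.134 mGy ÷ 0.1655 mGy/h = 0.8097 h = 48.58 min.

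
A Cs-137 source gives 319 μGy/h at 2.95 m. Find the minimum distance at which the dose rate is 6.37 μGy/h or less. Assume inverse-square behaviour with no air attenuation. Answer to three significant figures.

Intensity scales as (d₁/d₂)², so d₂ = d₁·√(I₁/I₂).
I₁/I₂ = 319/6.37 = 50.08, so d₂ = 2.95 × √50.08 = 20.88 m.

20.9 m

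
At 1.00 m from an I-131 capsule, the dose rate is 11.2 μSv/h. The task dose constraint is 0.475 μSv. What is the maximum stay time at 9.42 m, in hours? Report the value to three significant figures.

3.76 h

Since intensity falls as 1/r², rate at 9.42 m:
(1.00/9.42)² = 0.01127, so 11.2 × 0.01127 = 0.1262 μSv/h.
Stay time = 0.475 μSv ÷ 0.1262 μSv/h = 3.764 h.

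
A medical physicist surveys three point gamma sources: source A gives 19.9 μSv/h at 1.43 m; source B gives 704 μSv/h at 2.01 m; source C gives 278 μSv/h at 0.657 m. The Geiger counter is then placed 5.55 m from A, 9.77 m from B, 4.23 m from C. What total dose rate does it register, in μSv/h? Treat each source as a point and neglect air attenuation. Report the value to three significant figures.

Each source contributes Iᵢ·(dᵢ/rᵢ)²; contributions add.
A: 19.9 × (1.43/5.55)² = 1.321 μSv/h
B: 704 × (2.01/9.77)² = 29.80 μSv/h
C: 278 × (0.657/4.23)² = 6.706 μSv/h
Total = 1.321 + 29.80 + 6.706 = 37.83 μSv/h.

37.8 μSv/h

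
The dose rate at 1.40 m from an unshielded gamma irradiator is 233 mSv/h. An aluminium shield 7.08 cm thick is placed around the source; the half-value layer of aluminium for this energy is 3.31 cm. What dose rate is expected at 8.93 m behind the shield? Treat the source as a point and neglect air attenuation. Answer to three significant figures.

1.30 mSv/h

Distance alone: (1.40/8.93)² = 0.02458, so 233 × 0.02458 = 5.727 mSv/h.
Shield: 7.08/3.31 = 2.139 half-value layers → attenuation 2^(−2.139) = 0.2270.
Combined: 5.727 × 0.2270 = 1.300 mSv/h.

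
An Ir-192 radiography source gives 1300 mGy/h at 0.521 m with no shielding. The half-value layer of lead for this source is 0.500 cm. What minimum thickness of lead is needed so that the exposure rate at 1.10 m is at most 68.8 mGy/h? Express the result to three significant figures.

1.04 cm

At 1.10 m, distance alone gives 1300 × (0.521/1.10)² = 1300 × 0.2243 = 291.6 mGy/h.
Further attenuation needed: 291.6/68.8 = 4.238.
n = log₂(4.238) = 2.083 half-value layers.
Thickness = 2.083 × 0.500 cm = 1.042 cm.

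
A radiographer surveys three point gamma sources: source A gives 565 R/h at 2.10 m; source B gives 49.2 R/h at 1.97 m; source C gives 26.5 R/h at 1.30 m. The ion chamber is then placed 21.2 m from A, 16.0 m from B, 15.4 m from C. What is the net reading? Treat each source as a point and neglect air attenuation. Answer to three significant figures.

6.48 R/h

By superposition, sum each source's inverse-square contribution:
A: 565 × (2.10/21.2)² = 5.544 R/h
B: 49.2 × (1.97/16.0)² = 0.7459 R/h
C: 26.5 × (1.30/15.4)² = 0.1888 R/h
Total = 5.544 + 0.7459 + 0.1888 = 6.479 R/h.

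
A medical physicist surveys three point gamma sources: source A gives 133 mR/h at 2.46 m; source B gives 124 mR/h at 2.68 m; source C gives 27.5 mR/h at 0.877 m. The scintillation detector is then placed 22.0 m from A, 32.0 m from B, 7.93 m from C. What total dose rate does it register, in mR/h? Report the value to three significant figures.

By superposition, sum each source's inverse-square contribution:
A: 133 × (2.46/22.0)² = 1.663 mR/h
B: 124 × (2.68/32.0)² = 0.8697 mR/h
C: 27.5 × (0.877/7.93)² = 0.3363 mR/h
Total = 1.663 + 0.8697 + 0.3363 = 2.869 mR/h.

2.87 mR/h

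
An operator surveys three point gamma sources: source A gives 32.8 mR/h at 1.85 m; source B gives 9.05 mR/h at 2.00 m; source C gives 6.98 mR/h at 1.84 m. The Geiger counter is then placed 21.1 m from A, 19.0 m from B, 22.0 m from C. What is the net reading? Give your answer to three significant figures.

0.401 mR/h

By superposition, sum each source's inverse-square contribution:
A: 32.8 × (1.85/21.1)² = 0.2521 mR/h
B: 9.05 × (2.00/19.0)² = 0.1003 mR/h
C: 6.98 × (1.84/22.0)² = 0.04883 mR/h
Total = 0.2521 + 0.1003 + 0.04883 = 0.4012 mR/h.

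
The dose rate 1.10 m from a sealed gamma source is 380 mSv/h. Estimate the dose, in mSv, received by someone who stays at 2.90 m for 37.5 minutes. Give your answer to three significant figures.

Using I₁d₁² = I₂d₂², rate at 2.90 m:
380 × (1.10/2.90)² = 380 × 0.1439 = 54.68 mSv/h.
Dose = rate × time = 54.68 mSv/h × 0.6250 h = 34.17 mSv.

34.2 mSv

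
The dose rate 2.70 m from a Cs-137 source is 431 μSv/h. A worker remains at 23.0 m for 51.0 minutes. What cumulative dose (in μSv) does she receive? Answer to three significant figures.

Using I₁d₁² = I₂d₂², rate at 23.0 m:
(2.70/23.0)² = 0.01378, so 431 × 0.01378 = 5.939 μSv/h.
Dose = rate × time = 5.939 μSv/h × 0.8500 h = 5.048 μSv.

5.05 μSv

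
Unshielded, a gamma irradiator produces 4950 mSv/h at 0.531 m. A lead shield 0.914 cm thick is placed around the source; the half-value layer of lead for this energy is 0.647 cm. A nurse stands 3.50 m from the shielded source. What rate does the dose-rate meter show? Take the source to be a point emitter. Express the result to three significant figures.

Distance alone: 4950 × (0.531/3.50)² = 4950 × 0.02302 = 113.9 mSv/h.
Shield: 0.914/0.647 = 1.413 half-value layers → attenuation 2^(−1.413) = 0.3755.
Combined: 113.9 × 0.3755 = 42.77 mSv/h.

42.8 mSv/h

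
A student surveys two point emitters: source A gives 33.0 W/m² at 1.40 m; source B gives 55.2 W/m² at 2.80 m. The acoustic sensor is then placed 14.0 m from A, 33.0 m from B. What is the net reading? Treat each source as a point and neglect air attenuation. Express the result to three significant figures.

Each source contributes Iᵢ·(dᵢ/rᵢ)²; contributions add.
A: 33.0 × (1.40/14.0)² = 0.3300 W/m²
B: 55.2 × (2.80/33.0)² = 0.3974 W/m²
Total = 0.3300 + 0.3974 = 0.7274 W/m².

0.727 W/m²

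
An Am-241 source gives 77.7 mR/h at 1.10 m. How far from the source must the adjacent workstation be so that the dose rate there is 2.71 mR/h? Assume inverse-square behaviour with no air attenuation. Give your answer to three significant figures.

By the inverse-square law, d₂ = d₁·√(I₁/I₂).
I₁/I₂ = 77.7/2.71 = 28.67, so d₂ = 1.10 × √28.67 = 5.890 m.

5.89 m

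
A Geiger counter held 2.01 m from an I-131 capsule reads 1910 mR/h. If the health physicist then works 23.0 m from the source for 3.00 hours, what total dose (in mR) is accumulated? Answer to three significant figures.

43.8 mR

Intensity scales as (d₁/d₂)², so rate at 23.0 m:
(2.01/23.0)² = 0.007637, so 1910 × 0.007637 = 14.59 mR/h.
Dose = rate × time = 14.59 mR/h × 3.000 h = 43.77 mR.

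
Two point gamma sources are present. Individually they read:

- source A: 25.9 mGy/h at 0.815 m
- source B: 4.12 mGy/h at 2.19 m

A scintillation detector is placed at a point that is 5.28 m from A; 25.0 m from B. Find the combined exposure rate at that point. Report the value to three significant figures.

By superposition, sum each source's inverse-square contribution:
A: 25.9 × (0.815/5.28)² = 0.6171 mGy/h
B: 4.12 × (2.19/25.0)² = 0.03162 mGy/h
Total = 0.6171 + 0.03162 = 0.6487 mGy/h.

0.649 mGy/h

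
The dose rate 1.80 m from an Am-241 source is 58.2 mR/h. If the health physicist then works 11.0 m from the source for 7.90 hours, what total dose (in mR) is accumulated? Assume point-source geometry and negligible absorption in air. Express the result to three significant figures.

By the inverse-square law, rate at 11.0 m:
(1.80/11.0)² = 0.02678, so 58.2 × 0.02678 = 1.559 mR/h.
Dose = rate × time = 1.559 mR/h × 7.900 h = 12.32 mR.

12.3 mR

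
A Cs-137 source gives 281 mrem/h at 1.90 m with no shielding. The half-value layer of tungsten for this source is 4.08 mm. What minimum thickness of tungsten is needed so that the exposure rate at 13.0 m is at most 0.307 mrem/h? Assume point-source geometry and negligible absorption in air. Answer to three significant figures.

At 13.0 m, distance alone gives (1.90/13.0)² = 0.02136, so 281 × 0.02136 = 6.002 mrem/h.
Further attenuation needed: 6.002/0.307 = 19.55.
n = log₂(19.55) = 4.289 half-value layers.
Thickness = 4.289 × 4.08 mm = 17.50 mm.

17.5 mm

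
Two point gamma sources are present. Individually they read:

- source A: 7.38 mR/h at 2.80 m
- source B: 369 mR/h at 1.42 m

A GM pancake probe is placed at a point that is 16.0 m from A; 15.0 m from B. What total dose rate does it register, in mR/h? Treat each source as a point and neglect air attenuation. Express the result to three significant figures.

By superposition, sum each source's inverse-square contribution:
A: 7.38 × (2.80/16.0)² = 0.2260 mR/h
B: 369 × (1.42/15.0)² = 3.307 mR/h
Total = 0.2260 + 3.307 = 3.533 mR/h.

3.53 mR/h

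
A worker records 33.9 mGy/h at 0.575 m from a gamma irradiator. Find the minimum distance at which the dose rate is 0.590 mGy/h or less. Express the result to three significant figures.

By the inverse-square law, d₂ = d₁·√(I₁/I₂).
I₁/I₂ = 33.9/0.590 = 57.46, so d₂ = 0.575 × √57.46 = 4.359 m.

4.36 m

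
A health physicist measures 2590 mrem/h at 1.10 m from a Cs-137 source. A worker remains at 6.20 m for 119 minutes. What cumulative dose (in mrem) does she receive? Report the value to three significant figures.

162 mrem

Applying the 1/r² law, rate at 6.20 m:
(1.10/6.20)² = 0.03148, so 2590 × 0.03148 = 81.53 mrem/h.
Dose = rate × time = 81.53 mrem/h × 1.983 h = 161.7 mrem.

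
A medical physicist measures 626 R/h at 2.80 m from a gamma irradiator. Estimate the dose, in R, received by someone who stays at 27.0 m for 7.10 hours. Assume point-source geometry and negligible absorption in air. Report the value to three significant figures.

47.8 R

By the inverse-square law, rate at 27.0 m:
626 × (2.80/27.0)² = 626 × 0.01075 = 6.729 R/h.
Dose = rate × time = 6.729 R/h × 7.100 h = 47.78 R.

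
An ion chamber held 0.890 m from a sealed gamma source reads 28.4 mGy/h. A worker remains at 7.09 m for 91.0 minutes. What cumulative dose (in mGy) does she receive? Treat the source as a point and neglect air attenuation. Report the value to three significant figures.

0.679 mGy

Intensity scales as (d₁/d₂)², so rate at 7.09 m:
28.4 × (0.890/7.09)² = 28.4 × 0.01576 = 0.4476 mGy/h.
Dose = rate × time = 0.4476 mGy/h × 1.517 h = 0.6790 mGy.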